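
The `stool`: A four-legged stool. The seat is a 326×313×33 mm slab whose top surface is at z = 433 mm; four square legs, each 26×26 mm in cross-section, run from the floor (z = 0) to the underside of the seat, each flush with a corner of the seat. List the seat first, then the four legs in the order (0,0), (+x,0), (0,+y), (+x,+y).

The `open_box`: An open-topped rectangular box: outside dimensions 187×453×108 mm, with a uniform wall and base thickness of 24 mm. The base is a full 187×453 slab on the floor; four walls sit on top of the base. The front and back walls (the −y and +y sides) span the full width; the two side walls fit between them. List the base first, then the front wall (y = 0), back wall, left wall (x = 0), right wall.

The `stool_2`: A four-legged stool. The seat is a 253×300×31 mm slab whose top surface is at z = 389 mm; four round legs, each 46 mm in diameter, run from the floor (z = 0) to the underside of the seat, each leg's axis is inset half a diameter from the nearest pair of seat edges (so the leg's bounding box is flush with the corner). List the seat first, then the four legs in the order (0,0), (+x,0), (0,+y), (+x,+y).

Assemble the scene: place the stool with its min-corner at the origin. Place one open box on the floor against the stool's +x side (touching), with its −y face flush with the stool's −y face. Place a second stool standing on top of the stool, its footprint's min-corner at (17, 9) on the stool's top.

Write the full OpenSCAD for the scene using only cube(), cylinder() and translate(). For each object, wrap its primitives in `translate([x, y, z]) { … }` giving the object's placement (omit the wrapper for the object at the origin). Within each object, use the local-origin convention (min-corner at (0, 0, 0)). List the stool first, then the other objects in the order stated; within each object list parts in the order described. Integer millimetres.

translate([0, 0, 400]) cube([326, 313, 33]);
cube([26, 26, 400]);
translate([300, 0, 0]) cube([26, 26, 400]);
translate([0, 287, 0]) cube([26, 26, 400]);
translate([300, 287, 0]) cube([26, 26, 400]);
translate([326, 0, 0]) {
  cube([187, 453, 24]);
  translate([0, 0, 24]) cube([187, 24, 84]);
  translate([0, 429, 24]) cube([187, 24, 84]);
  translate([0, 24, 24]) cube([24, 405, 84]);
  translate([163, 24, 24]) cube([24, 405, 84]);
}
translate([17, 9, 433]) {
  translate([0, 0, 358]) cube([253, 300, 31]);
  translate([23, 23, 0]) cylinder(h = 358, r = 23);
  translate([230, 23, 0]) cylinder(h = 358, r = 23);
  translate([23, 277, 0]) cylinder(h = 358, r = 23);
  translate([230, 277, 0]) cylinder(h = 358, r = 23);
}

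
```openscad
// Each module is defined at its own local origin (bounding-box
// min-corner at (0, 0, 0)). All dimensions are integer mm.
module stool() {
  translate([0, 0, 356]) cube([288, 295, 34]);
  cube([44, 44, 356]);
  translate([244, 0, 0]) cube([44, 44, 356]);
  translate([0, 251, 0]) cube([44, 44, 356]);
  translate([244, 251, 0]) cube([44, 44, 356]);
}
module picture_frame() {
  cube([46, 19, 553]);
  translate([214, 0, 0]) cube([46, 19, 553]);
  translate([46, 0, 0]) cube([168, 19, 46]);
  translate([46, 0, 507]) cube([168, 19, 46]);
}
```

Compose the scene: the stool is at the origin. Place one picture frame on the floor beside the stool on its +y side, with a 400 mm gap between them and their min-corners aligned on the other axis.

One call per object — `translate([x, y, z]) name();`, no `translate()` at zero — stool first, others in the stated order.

stool();
translate([0, 695, 0]) picture_frame();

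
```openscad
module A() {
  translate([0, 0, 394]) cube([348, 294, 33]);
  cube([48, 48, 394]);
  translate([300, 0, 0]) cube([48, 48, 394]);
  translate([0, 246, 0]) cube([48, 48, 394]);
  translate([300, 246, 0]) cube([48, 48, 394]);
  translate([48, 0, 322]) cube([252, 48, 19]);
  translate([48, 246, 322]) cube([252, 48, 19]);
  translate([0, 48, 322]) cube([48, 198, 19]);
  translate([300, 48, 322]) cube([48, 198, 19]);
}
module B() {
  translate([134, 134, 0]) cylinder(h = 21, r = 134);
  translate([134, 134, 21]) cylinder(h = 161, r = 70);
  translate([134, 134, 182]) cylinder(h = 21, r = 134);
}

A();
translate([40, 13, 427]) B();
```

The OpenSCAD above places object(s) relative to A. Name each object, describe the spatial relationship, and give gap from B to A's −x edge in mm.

A is a stool. B is a spool. The spool is on top of the stool, centred. The gap from the spool to the stool's −x edge is 40 mm.

The spool's min-x is at 40; the stool's min-x is 0; gap = 40 mm.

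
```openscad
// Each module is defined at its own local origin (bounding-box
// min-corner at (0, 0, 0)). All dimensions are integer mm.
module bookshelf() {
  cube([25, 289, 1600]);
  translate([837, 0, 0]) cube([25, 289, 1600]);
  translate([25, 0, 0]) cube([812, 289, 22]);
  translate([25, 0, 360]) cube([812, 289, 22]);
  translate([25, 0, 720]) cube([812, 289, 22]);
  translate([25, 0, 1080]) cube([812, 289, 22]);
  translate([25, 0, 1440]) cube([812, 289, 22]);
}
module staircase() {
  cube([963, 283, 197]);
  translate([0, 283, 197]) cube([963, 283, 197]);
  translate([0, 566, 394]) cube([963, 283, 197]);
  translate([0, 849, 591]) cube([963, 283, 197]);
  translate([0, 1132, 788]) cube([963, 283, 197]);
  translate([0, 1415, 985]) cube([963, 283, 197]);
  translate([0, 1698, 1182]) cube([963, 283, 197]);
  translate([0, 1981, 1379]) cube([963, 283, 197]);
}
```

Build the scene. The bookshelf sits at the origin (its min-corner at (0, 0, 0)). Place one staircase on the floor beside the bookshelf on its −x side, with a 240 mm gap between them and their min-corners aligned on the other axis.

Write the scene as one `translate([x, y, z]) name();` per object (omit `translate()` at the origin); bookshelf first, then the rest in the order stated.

bookshelf();
translate([-1203, 0, 0]) staircase();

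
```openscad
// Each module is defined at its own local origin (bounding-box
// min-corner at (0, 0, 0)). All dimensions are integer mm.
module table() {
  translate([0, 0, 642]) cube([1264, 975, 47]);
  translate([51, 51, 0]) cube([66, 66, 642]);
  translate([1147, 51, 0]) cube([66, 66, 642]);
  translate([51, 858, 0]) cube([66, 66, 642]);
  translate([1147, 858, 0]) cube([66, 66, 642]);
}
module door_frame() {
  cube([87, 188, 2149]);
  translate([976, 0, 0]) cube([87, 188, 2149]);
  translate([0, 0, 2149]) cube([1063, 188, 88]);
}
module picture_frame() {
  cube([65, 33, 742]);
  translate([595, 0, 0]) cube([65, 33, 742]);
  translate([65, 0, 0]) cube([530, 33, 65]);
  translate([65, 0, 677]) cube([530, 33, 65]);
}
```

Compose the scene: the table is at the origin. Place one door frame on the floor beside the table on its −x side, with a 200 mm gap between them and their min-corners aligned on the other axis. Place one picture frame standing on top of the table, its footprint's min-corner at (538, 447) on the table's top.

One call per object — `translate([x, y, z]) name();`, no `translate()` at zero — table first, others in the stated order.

table();
translate([-1263, 0, 0]) door_frame();
translate([538, 447, 689]) picture_frame();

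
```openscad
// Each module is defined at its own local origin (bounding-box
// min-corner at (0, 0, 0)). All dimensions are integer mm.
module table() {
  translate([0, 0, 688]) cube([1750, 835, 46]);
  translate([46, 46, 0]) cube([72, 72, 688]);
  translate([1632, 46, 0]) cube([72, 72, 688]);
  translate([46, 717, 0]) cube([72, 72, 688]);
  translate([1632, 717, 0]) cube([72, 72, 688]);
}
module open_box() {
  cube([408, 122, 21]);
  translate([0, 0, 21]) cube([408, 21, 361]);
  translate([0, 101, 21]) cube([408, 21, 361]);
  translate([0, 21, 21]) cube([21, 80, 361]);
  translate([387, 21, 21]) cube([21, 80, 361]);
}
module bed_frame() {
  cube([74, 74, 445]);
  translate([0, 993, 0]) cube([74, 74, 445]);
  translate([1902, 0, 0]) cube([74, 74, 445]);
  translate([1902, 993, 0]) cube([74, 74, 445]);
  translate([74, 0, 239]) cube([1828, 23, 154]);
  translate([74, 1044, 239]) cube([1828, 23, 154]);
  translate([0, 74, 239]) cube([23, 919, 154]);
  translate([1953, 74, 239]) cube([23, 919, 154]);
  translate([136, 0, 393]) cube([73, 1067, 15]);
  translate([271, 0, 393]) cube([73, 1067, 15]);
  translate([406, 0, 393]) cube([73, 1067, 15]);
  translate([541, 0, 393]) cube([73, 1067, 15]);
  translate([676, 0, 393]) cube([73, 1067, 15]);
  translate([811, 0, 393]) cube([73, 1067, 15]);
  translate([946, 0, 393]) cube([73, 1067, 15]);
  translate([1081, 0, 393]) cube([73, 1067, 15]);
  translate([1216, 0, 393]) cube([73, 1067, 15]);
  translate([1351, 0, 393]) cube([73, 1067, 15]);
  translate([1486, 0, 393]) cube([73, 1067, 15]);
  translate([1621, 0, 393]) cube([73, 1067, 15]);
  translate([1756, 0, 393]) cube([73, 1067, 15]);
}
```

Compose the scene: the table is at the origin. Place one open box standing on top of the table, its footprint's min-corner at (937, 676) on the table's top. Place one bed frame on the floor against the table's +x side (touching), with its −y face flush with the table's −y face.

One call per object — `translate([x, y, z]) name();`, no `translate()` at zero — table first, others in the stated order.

table();
translate([937, 676, 734]) open_box();
translate([1750, 0, 0]) bed_frame();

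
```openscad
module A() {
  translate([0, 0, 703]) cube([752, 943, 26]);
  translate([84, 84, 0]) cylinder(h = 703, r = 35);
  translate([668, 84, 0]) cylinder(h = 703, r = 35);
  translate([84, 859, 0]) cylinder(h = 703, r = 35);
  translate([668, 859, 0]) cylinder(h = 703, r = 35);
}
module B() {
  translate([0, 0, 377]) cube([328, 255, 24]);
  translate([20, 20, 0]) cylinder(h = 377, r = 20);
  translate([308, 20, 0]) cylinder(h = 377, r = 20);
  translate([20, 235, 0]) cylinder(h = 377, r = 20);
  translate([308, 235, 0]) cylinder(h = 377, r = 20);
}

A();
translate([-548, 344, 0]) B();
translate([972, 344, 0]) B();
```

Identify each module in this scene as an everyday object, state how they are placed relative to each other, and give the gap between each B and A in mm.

A is a table. B is a stool. Two stools sit around the table at the −x, +x sides. The gap between each stool and the table is 220 mm.

Each stool's nearest face is 220 mm from the table's bounding box.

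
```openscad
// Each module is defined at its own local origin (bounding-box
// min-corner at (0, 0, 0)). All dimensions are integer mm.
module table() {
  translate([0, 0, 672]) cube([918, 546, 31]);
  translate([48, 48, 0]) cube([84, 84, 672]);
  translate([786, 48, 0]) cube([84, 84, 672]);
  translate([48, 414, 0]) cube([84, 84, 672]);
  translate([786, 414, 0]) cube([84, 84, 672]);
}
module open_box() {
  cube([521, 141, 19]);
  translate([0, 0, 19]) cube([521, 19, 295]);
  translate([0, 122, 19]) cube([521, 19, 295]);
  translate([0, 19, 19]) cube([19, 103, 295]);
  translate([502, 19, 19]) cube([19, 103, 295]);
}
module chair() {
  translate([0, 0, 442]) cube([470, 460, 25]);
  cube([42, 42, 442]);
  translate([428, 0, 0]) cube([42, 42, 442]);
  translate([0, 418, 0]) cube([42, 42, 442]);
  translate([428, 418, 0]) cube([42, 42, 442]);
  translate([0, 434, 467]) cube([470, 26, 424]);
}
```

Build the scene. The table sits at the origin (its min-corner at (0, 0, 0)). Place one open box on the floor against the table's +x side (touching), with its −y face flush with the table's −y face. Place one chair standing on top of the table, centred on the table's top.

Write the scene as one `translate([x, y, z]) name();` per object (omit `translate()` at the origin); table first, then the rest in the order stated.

table();
translate([918, 0, 0]) open_box();
translate([224, 43, 703]) chair();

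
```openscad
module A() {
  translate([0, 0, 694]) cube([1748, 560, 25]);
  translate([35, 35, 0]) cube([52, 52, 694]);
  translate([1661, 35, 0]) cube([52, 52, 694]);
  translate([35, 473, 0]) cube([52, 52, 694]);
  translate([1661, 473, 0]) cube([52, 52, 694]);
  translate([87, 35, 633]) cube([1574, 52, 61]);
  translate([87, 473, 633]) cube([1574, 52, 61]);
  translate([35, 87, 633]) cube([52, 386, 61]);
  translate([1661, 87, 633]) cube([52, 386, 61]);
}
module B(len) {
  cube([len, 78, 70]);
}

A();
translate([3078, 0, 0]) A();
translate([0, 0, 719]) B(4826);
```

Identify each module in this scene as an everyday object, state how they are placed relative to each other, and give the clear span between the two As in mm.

A is a table. B is a beam. A beam spans the tops of two tables. The clear span between the two tables is 1330 mm.

Second table starts at x = 3078; first ends at x = 1748; clear span = 3078 − 1748 = 1330 mm.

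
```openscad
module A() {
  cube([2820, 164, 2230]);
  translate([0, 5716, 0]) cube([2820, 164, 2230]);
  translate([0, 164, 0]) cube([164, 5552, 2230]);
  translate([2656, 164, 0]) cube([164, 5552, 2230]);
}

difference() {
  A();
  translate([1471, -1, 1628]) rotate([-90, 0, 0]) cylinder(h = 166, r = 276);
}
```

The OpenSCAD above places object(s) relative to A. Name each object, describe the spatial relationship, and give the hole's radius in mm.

A is a house frame. The house frame has a circular hole through its front wall. The hole's radius is 276 mm.

The subtracted cylinder has r = 276 mm.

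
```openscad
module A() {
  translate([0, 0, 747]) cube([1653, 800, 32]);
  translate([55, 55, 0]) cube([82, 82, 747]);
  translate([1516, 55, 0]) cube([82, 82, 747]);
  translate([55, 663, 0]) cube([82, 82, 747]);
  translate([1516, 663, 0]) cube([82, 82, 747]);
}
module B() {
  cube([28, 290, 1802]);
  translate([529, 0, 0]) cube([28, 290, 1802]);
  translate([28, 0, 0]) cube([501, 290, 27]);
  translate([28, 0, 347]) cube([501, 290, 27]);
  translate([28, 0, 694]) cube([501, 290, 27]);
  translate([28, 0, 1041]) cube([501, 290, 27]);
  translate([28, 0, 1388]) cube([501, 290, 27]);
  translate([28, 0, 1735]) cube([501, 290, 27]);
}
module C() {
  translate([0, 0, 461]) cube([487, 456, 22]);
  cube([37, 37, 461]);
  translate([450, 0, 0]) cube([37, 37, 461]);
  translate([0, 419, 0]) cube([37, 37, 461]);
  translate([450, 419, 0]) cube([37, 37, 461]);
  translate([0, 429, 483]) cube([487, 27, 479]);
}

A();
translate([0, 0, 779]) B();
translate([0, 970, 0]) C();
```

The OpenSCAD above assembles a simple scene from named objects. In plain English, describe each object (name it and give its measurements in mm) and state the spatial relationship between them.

A is a rectangular dining table. The top is 1653×800×32 mm with its upper surface at z = 779 mm. It stands on four 82×82 mm square legs, each inset 55 mm from the nearest pair of top edges, running from the floor to the underside of the top.

B is an open bookshelf. Two side panels, each 28 mm thick, 290 mm deep and 1802 mm tall, stand 557 mm apart (outside-to-outside). Between them sit 6 shelves, each 27 mm thick and 290 mm deep, spanning the full gap between the sides. The bottom shelf rests on the floor (its underside at z = 0) and the clear gap between one shelf's top and the next shelf's underside is 320 mm.

C is a chair. The seat is a 487×456×22 mm slab with its top at z = 483 mm, on four 37×37 mm corner legs (flush with the seat edges, standing on z = 0). A flat backrest 27 mm thick, 479 mm tall, spans the full seat width and rises from the seat top along its +y edge, rear face flush with the rear of the seat.

The bookshelf is on top of the table. The chair is on the floor beside the table on its +y side.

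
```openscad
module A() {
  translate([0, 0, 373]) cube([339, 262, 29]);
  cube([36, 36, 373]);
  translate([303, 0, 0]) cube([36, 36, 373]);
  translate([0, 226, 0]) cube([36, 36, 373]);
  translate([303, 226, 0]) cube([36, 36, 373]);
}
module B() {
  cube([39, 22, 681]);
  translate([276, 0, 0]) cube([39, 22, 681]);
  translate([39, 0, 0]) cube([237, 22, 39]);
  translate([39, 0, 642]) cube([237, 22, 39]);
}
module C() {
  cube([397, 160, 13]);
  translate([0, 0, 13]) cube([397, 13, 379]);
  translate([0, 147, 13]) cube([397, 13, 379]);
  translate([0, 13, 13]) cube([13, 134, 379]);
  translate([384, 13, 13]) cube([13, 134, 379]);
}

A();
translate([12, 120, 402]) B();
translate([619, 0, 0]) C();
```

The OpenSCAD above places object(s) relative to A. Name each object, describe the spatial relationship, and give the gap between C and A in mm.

The open box's nearest face is 280 mm from the stool's +x face.

A is a stool. B is a picture frame. C is an open box. The picture frame is on top of the stool, centred. The open box is on the floor beside the stool on its +x side. The gap between the open box and the stool is 280 mm.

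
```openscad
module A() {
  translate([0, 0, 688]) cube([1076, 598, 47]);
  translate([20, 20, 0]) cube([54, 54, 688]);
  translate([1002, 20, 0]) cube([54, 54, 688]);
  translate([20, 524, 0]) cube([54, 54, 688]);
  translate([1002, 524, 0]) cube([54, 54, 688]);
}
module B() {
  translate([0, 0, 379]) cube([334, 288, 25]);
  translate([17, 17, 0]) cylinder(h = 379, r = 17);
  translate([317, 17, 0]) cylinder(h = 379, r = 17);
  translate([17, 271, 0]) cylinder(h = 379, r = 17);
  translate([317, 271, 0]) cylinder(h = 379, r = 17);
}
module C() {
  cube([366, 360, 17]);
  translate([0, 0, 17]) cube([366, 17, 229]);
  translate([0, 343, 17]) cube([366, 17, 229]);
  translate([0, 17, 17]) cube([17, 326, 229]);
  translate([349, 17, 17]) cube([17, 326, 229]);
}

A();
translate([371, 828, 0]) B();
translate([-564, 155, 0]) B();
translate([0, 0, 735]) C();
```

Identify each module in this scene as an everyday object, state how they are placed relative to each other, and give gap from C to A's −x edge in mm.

The open box's min-x is at 0; the table's min-x is 0; gap = 0 mm.

A is a table. B is a stool. C is an open box. Two stools sit around the table at the +y, −x sides. The open box is on top of the table. The gap from the open box to the table's −x edge is 0 mm.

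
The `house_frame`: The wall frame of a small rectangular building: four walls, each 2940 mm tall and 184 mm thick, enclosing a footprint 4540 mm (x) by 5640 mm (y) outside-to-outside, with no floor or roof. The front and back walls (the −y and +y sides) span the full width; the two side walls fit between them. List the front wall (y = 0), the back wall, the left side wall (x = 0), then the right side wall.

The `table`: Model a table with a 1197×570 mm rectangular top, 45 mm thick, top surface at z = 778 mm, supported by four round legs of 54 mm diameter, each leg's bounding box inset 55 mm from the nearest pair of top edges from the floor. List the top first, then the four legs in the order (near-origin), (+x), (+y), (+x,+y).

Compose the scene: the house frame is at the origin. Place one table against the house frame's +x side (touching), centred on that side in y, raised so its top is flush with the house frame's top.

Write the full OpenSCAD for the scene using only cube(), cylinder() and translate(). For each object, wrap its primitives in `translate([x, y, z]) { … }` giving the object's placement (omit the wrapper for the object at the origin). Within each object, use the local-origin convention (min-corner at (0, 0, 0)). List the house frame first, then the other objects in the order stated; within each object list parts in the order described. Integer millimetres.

cube([4540, 184, 2940]);
translate([0, 5456, 0]) cube([4540, 184, 2940]);
translate([0, 184, 0]) cube([184, 5272, 2940]);
translate([4356, 184, 0]) cube([184, 5272, 2940]);
translate([4540, 2535, 2162]) {
  translate([0, 0, 733]) cube([1197, 570, 45]);
  translate([82, 82, 0]) cylinder(h = 733, r = 27);
  translate([1115, 82, 0]) cylinder(h = 733, r = 27);
  translate([82, 488, 0]) cylinder(h = 733, r = 27);
  translate([1115, 488, 0]) cylinder(h = 733, r = 27);
}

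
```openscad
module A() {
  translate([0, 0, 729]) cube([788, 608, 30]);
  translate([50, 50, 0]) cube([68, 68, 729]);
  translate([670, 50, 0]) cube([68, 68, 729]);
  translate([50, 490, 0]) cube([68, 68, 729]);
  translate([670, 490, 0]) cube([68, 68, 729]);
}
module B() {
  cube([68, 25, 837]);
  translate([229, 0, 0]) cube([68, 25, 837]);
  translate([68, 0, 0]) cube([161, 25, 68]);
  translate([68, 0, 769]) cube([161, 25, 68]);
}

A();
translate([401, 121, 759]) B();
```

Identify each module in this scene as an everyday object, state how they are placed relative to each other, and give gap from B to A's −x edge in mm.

The picture frame's min-x is at 401; the table's min-x is 0; gap = 401 mm.

A is a table. B is a picture frame. The picture frame is on top of the table. The gap from the picture frame to the table's −x edge is 401 mm.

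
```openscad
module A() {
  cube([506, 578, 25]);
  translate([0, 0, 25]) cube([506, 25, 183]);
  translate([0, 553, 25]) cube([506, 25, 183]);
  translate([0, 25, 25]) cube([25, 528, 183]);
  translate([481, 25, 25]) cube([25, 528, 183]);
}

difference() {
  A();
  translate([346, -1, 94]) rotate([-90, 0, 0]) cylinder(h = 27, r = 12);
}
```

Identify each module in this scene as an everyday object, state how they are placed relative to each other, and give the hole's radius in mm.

The subtracted cylinder has r = 12 mm.

A is an open box. The open box has a circular hole through its front wall. The hole's radius is 12 mm.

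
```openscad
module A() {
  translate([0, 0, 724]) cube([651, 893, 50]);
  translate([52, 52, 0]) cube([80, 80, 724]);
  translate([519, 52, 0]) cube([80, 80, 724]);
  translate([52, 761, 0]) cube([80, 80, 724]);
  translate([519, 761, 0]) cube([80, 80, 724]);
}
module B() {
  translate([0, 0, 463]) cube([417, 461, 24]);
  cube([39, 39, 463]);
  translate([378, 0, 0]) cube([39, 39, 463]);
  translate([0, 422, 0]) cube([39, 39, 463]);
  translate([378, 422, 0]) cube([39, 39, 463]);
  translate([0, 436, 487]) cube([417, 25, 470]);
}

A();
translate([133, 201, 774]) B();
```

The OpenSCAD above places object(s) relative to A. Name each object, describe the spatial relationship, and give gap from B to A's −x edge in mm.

A is a table. B is a chair. The chair is on top of the table. The gap from the chair to the table's −x edge is 133 mm.

The chair's min-x is at 133; the table's min-x is 0; gap = 133 mm.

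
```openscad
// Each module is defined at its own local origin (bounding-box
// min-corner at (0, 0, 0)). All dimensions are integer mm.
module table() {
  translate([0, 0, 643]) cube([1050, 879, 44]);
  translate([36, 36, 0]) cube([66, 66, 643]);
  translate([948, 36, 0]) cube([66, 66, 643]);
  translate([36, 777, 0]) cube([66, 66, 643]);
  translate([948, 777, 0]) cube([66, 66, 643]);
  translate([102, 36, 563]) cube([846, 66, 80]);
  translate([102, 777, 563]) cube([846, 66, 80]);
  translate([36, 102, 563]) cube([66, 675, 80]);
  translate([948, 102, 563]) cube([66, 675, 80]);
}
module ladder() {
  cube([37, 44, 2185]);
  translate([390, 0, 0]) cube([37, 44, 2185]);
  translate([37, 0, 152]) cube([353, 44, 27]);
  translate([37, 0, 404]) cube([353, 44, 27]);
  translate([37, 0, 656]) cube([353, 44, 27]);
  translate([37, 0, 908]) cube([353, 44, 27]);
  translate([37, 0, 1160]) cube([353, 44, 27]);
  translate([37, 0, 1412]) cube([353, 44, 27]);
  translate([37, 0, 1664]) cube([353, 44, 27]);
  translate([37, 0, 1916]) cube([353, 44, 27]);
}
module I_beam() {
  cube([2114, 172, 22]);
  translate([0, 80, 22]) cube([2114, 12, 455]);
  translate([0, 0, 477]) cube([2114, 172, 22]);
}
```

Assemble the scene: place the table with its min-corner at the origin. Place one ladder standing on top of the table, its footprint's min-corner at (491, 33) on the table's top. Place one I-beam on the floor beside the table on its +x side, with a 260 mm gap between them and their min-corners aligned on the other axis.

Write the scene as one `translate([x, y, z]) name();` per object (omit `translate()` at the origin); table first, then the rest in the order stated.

table();
translate([491, 33, 687]) ladder();
translate([1310, 0, 0]) I_beam();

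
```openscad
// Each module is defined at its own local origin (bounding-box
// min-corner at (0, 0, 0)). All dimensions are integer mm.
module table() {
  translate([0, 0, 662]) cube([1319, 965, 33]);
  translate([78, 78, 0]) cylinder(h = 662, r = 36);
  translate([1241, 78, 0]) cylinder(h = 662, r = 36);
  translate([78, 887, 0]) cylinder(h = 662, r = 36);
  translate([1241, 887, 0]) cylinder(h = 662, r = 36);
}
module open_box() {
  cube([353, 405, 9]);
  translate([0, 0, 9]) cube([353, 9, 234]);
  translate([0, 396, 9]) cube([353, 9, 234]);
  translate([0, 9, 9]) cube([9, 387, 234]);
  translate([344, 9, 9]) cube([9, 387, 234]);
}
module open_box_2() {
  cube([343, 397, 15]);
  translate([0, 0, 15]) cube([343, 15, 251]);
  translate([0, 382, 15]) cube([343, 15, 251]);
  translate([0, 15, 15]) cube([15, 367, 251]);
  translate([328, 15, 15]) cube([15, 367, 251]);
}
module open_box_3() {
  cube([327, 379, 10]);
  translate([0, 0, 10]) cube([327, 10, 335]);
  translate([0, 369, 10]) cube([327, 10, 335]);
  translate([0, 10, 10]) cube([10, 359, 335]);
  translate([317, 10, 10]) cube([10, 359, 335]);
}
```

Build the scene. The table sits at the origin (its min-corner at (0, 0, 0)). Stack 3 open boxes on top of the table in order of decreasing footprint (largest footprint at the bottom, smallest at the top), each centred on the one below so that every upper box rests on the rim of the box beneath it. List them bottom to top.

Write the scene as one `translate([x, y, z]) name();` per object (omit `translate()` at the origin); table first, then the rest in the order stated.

table();
translate([483, 280, 695]) open_box();
translate([488, 284, 938]) open_box_2();
translate([496, 293, 1204]) open_box_3();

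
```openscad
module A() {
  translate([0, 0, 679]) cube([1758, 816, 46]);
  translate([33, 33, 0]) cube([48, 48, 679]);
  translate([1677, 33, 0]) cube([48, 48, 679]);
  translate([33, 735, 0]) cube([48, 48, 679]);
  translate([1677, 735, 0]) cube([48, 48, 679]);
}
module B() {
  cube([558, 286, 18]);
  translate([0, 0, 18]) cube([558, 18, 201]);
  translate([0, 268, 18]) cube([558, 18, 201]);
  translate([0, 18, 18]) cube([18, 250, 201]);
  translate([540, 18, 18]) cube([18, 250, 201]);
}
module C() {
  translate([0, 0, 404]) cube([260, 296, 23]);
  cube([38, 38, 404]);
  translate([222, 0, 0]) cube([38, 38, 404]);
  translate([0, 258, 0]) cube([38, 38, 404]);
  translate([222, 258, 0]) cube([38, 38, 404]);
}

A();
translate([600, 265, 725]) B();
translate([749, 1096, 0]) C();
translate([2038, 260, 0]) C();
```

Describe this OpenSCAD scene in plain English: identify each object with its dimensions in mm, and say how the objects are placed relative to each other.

A is a table: top 1758 mm (x) × 816 mm (y), 46 mm thick, upper face at z = 725 mm, on four 48×48 mm square legs, each inset 33 mm from the nearest pair of top edges, running from z = 0 to the bottom of the top.

B is an open-topped rectangular box: outside dimensions 558×286×219 mm, with a uniform wall and base thickness of 18 mm. The base is a full 558×286 slab on the floor; four walls sit on top of the base. The front and back walls (the −y and +y sides) span the full width; the two side walls fit between them.

C is a four-legged stool. The seat is a 260×296×23 mm slab whose top surface is at z = 427 mm; four square legs, each 38×38 mm in cross-section, run from the floor (z = 0) to the underside of the seat, each flush with a corner of the seat.

The open box is on top of the table, centred. Two stools sit around the table at the +y, +x sides.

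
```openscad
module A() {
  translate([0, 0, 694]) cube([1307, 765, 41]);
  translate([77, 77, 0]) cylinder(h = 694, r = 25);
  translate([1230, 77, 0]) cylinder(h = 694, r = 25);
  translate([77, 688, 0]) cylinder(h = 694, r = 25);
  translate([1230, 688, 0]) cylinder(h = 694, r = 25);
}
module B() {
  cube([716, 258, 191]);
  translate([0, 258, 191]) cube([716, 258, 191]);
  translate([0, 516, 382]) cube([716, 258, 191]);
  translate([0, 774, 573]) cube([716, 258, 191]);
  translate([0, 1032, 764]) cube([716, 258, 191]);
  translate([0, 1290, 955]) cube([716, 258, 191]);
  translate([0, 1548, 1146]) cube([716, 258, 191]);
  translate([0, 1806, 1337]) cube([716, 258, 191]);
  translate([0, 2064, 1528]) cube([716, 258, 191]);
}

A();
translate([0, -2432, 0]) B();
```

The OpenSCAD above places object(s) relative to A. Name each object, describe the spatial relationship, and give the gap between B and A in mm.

A is a table. B is a staircase. The staircase is on the floor beside the table on its −y side. The gap between the staircase and the table is 110 mm.

The staircase's nearest face is 110 mm from the table's −y face.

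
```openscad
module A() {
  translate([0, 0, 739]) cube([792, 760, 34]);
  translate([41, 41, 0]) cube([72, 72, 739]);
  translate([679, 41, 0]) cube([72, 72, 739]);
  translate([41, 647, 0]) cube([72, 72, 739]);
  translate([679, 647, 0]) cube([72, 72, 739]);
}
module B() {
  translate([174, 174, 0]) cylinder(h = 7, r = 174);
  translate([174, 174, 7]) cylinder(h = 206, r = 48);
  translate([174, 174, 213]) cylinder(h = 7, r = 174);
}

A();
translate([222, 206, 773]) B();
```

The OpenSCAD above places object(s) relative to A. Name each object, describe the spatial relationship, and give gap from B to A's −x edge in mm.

The spool's min-x is at 222; the table's min-x is 0; gap = 222 mm.

A is a table. B is a spool. The spool is on top of the table, centred. The gap from the spool to the table's −x edge is 222 mm.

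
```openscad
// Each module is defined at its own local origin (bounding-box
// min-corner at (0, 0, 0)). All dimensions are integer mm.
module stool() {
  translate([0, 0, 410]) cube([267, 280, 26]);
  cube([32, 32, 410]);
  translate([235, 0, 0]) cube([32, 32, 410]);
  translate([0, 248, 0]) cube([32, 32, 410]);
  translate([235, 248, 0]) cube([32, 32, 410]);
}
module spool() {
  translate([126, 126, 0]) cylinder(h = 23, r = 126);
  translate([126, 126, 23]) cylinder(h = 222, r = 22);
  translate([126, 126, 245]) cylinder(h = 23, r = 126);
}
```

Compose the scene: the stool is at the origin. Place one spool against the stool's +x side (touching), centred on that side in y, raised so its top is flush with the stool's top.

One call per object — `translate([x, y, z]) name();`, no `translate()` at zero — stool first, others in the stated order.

stool();
translate([267, 14, 168]) spool();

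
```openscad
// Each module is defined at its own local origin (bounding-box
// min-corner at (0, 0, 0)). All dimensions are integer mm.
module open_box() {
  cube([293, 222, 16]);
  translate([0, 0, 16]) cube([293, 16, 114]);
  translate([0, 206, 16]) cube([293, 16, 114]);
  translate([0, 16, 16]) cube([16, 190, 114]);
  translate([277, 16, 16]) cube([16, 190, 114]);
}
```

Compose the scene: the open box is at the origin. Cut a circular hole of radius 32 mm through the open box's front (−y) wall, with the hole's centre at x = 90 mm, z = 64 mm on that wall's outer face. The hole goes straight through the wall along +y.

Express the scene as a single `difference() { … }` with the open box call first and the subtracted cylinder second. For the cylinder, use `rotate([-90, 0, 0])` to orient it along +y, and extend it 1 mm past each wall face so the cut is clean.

difference() {
  open_box();
  translate([90, -1, 64]) rotate([-90, 0, 0]) cylinder(h = 18, r = 32);
}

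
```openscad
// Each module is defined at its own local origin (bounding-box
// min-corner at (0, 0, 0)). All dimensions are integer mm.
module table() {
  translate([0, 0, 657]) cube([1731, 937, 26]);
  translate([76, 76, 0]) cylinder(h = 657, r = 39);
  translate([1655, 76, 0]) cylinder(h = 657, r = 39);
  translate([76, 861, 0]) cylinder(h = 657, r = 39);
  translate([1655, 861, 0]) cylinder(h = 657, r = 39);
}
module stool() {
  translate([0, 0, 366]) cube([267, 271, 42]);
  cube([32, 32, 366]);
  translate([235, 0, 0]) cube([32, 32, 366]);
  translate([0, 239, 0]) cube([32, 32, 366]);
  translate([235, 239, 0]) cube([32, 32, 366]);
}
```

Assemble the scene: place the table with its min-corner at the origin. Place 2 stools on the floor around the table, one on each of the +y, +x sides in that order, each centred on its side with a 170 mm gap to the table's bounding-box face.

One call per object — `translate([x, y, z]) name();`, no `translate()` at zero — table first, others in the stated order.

table();
translate([732, 1107, 0]) stool();
translate([1901, 333, 0]) stool();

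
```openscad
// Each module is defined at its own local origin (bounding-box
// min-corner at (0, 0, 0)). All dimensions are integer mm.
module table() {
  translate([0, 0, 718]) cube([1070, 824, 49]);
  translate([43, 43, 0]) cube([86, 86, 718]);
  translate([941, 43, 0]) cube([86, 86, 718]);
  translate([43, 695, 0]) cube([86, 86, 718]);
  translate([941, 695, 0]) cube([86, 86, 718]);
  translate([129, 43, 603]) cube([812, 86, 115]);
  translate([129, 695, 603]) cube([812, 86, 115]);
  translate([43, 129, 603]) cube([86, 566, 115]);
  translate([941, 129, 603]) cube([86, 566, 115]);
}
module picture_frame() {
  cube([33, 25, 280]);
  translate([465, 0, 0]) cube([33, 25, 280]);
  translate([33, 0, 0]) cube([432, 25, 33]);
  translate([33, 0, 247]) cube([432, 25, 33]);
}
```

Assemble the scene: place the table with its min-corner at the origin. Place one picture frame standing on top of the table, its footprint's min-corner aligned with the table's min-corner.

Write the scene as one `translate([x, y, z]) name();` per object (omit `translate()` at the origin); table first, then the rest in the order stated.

table();
translate([0, 0, 767]) picture_frame();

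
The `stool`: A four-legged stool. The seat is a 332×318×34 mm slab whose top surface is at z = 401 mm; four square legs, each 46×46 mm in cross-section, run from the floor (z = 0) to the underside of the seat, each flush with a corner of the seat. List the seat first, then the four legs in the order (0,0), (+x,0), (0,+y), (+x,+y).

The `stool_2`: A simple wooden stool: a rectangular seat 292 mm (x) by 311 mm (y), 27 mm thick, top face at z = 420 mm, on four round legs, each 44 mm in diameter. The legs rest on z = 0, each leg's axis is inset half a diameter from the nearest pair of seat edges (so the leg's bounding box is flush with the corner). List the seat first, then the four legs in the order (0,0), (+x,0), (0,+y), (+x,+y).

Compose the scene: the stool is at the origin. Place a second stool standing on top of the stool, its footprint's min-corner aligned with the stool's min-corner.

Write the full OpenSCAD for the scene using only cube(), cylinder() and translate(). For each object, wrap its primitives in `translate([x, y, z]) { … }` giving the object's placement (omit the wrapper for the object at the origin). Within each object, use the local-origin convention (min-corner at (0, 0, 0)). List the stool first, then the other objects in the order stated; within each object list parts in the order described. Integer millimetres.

translate([0, 0, 367]) cube([332, 318, 34]);
cube([46, 46, 367]);
translate([286, 0, 0]) cube([46, 46, 367]);
translate([0, 272, 0]) cube([46, 46, 367]);
translate([286, 272, 0]) cube([46, 46, 367]);
translate([0, 0, 401]) {
  translate([0, 0, 393]) cube([292, 311, 27]);
  translate([22, 22, 0]) cylinder(h = 393, r = 22);
  translate([270, 22, 0]) cylinder(h = 393, r = 22);
  translate([22, 289, 0]) cylinder(h = 393, r = 22);
  translate([270, 289, 0]) cylinder(h = 393, r = 22);
}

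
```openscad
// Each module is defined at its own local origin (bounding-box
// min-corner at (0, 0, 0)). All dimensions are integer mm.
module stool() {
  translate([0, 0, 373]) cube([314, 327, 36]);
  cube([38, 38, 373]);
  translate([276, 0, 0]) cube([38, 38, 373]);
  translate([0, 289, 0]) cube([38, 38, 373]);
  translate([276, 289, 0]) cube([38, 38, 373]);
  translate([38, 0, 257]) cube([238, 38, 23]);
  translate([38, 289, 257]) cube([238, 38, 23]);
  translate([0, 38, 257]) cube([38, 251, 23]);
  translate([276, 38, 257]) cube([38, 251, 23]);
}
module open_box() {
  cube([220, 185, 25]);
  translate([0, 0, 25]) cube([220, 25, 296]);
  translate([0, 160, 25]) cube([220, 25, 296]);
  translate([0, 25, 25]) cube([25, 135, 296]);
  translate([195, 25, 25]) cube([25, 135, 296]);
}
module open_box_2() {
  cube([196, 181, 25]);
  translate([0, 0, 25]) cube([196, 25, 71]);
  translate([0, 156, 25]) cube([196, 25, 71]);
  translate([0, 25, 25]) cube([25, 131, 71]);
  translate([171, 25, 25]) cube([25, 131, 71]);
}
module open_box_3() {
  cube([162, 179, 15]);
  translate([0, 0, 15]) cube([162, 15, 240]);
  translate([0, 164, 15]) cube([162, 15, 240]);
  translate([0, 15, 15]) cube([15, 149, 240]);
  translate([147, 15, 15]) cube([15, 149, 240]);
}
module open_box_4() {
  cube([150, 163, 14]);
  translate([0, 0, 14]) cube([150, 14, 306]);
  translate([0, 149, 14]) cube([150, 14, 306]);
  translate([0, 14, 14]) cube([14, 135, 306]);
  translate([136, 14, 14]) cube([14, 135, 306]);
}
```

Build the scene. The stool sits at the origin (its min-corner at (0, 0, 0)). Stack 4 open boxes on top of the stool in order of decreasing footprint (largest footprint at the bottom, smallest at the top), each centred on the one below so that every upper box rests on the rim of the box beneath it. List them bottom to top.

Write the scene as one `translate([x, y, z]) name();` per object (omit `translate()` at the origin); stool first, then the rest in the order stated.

stool();
translate([47, 71, 409]) open_box();
translate([59, 73, 730]) open_box_2();
translate([76, 74, 826]) open_box_3();
translate([82, 82, 1081]) open_box_4();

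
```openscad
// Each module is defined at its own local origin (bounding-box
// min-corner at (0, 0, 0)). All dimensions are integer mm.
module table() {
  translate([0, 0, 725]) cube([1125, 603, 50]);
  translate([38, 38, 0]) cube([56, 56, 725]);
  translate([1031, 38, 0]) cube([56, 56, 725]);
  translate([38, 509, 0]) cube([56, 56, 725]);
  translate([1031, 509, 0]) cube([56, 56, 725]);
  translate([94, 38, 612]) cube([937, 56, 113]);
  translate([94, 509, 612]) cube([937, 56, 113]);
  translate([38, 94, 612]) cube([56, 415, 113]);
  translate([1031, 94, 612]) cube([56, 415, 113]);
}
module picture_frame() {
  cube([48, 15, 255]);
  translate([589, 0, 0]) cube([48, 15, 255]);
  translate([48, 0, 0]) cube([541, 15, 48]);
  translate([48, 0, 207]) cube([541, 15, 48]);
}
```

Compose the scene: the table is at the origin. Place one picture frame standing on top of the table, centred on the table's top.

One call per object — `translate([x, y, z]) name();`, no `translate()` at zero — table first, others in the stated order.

table();
translate([244, 294, 775]) picture_frame();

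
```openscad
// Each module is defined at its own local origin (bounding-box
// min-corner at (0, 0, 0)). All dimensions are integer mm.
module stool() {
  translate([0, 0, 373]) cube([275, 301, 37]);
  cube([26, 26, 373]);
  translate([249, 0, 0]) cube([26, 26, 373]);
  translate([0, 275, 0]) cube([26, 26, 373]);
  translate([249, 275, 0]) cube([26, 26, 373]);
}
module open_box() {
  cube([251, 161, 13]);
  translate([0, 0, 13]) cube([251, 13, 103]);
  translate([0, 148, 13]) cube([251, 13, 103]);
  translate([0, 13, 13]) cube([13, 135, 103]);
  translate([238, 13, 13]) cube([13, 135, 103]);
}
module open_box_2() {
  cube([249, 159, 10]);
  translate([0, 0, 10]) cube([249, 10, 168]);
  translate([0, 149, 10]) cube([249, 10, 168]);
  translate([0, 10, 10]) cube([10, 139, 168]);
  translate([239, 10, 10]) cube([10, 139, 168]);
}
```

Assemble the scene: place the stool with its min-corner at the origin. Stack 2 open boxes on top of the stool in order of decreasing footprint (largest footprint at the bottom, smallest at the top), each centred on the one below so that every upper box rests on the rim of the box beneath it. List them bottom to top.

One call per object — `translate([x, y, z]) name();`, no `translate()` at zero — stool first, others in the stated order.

stool();
translate([12, 70, 410]) open_box();
translate([13, 71, 526]) open_box_2();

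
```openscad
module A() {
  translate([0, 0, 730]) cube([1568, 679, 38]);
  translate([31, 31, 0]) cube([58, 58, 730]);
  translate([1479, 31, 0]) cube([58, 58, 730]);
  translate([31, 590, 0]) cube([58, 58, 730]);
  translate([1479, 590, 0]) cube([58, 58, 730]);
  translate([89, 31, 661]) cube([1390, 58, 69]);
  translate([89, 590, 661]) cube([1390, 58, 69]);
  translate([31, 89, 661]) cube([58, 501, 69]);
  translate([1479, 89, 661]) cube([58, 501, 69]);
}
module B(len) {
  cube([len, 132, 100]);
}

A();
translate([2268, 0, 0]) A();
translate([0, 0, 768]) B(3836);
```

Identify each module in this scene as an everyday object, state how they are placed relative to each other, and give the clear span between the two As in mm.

Second table starts at x = 2268; first ends at x = 1568; clear span = 2268 − 1568 = 700 mm.

A is a table. B is a beam. A beam spans the tops of two tables. The clear span between the two tables is 700 mm.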